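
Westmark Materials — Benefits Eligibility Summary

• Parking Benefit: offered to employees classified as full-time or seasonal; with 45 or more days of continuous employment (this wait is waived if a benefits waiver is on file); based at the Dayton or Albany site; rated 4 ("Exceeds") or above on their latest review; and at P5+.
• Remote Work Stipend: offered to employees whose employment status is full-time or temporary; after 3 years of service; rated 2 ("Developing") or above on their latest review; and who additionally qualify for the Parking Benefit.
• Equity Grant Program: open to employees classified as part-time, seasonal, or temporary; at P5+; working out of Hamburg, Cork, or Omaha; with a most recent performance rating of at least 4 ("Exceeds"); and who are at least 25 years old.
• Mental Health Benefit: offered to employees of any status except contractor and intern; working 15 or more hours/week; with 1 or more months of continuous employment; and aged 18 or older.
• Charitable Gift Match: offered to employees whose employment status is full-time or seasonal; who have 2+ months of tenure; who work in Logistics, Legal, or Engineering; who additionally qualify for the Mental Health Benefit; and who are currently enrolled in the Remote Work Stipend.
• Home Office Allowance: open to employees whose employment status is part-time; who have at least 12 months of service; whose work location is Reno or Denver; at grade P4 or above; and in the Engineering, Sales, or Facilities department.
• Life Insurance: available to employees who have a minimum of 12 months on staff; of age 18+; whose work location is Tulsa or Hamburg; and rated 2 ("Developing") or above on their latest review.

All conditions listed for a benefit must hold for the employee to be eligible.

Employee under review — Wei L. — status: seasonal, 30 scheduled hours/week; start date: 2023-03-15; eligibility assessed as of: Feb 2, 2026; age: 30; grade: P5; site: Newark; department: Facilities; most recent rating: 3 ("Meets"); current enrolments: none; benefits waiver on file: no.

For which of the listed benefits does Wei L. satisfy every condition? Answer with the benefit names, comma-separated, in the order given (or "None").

Mental Health Benefit

Service from 2023-03-15 to Feb 2, 2026: 1055 days.
Parking Benefit — status seasonal ✓; no waiver, service 1055 days ≥ 45 days ✓; site Newark ✗ (not Dayton or Albany) → not eligible.
Remote Work Stipend — status seasonal ✗ (requires full-time or temporary) → not eligible.
Equity Grant Program — status seasonal ✓; grade P5 ≥ P5 ✓; site Newark ✗ (not Hamburg, Cork, or Omaha) → not eligible.
Mental Health Benefit — status seasonal ✓ (not excluded); 30 hrs/wk ≥ 15 ✓; service 1055 days ≥ 1 month (≈30 days) ✓; age 30 ≥ 18 ✓ → eligible.
Charitable Gift Match — status seasonal ✓; service 1055 days ≥ 2 months (≈60 days) ✓; dept Facilities ✗ → not eligible.
Home Office Allowance — status seasonal ✗ (requires part-time) → not eligible.
Life Insurance — service 1055 days ≥ 12 months (≈360 days) ✓; age 30 ≥ 18 ✓; site Newark ✗ (not Tulsa or Hamburg) → not eligible.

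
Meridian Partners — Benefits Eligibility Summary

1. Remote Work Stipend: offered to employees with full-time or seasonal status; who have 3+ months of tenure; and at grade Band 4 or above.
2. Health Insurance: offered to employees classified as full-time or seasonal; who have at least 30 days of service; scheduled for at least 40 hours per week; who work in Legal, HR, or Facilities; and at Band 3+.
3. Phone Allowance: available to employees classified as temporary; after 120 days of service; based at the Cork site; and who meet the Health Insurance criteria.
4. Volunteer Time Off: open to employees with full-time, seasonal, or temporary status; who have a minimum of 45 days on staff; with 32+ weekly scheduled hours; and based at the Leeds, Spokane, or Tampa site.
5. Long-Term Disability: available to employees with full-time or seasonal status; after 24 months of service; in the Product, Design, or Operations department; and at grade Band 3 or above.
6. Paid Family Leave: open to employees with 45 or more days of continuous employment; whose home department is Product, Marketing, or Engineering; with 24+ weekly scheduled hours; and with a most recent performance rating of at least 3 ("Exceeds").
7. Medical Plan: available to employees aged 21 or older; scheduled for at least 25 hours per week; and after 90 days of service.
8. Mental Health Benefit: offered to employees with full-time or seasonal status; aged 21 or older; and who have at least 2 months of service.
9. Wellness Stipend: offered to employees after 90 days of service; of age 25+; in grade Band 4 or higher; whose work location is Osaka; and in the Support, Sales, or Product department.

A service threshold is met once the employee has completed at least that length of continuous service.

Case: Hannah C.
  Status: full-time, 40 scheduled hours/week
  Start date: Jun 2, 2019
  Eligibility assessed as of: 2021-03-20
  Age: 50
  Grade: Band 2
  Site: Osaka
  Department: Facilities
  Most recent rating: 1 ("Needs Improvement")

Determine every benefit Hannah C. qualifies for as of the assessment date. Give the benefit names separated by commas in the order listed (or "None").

Service from Jun 2, 2019 to 2021-03-20: 657 days.
Remote Work Stipend — status full-time ✓; service 657 days ≥ 3 months (≈90 days) ✓; grade Band 2 < Band 4 ✗ → not eligible.
Health Insurance — status full-time ✓; service 657 days ≥ 30 days ✓; 40 hrs/wk ≥ 40 ✓; dept Facilities ✓; grade Band 2 < Band 3 ✗ → not eligible.
Phone Allowance — status full-time ✗ (requires temporary) → not eligible.
Volunteer Time Off — status full-time ✓; service 657 days ≥ 45 days ✓; 40 hrs/wk ≥ 32 ✓; site Osaka ✗ (not Leeds, Spokane, or Tampa) → not eligible.
Long-Term Disability — status full-time ✓; service 657 days < 24 months (≈720 days) ✗ → not eligible.
Paid Family Leave — service 657 days ≥ 45 days ✓; dept Facilities ✗ → not eligible.
Medical Plan — age 50 ≥ 21 ✓; 40 hrs/wk ≥ 25 ✓; service 657 days ≥ 90 days ✓ → eligible.
Mental Health Benefit — status full-time ✓; age 50 ≥ 21 ✓; service 657 days ≥ 2 months (≈60 days) ✓ → eligible.
Wellness Stipend — service 657 days ≥ 90 days ✓; age 50 ≥ 25 ✓; grade Band 2 < Band 4 ✗ → not eligible.

Medical Plan, Mental Health Benefit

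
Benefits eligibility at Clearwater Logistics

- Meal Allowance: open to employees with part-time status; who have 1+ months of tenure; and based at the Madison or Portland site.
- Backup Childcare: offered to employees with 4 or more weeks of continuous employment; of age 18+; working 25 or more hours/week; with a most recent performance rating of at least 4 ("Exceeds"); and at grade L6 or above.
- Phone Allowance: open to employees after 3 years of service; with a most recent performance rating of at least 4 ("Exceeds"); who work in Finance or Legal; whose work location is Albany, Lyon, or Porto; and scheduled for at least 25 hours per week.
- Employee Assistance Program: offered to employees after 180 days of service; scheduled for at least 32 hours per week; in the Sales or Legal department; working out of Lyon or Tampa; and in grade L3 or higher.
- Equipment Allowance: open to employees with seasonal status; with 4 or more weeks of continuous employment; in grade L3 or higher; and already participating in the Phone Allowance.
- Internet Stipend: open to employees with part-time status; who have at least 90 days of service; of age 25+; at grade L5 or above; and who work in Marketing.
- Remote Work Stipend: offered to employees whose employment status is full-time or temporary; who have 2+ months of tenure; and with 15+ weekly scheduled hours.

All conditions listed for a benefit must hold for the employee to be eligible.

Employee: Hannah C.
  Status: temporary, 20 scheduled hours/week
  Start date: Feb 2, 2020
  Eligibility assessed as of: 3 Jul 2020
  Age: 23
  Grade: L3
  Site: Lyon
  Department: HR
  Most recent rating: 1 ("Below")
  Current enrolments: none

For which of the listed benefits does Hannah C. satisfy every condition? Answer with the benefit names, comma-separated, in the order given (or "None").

Service from Feb 2, 2020 to 3 Jul 2020: 152 days.
Meal Allowance — status temporary ✗ (requires part-time) → not eligible.
Backup Childcare — service 152 days ≥ 4 weeks (≈28 days) ✓; age 23 ≥ 18 ✓; 20 hrs/wk < 25 ✗ → not eligible.
Phone Allowance — service 152 days < 3 years (≈1095 days) ✗ → not eligible.
Employee Assistance Program — service 152 days < 180 days ✗ → not eligible.
Equipment Allowance — status temporary ✗ (requires seasonal) → not eligible.
Internet Stipend — status temporary ✗ (requires part-time) → not eligible.
Remote Work Stipend — status temporary ✓; service 152 days ≥ 2 months (≈60 days) ✓; 20 hrs/wk ≥ 15 ✓ → eligible.

Remote Work Stipend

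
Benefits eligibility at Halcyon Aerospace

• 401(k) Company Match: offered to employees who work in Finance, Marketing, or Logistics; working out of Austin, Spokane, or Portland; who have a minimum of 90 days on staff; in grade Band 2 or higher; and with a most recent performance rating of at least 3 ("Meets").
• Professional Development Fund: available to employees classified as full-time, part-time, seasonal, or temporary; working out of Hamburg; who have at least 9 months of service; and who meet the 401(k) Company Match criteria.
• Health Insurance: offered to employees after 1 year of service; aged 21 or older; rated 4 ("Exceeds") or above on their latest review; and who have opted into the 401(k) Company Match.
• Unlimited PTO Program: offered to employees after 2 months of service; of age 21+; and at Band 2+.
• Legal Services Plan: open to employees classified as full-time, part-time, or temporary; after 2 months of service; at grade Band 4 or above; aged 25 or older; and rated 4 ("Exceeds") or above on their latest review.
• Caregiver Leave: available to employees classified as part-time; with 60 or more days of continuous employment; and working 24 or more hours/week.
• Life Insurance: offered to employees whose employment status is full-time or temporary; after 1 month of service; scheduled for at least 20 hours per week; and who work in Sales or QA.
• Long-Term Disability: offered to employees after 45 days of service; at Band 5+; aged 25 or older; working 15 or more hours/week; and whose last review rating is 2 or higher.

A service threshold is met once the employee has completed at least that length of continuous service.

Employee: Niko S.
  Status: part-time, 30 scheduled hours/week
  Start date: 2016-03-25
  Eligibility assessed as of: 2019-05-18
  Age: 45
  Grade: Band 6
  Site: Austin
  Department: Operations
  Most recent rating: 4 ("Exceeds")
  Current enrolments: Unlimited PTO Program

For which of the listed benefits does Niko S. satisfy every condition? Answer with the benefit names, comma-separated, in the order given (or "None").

Service from 2016-03-25 to 2019-05-18: 1149 days.
401(k) Company Match — dept Operations ✗ → not eligible.
Professional Development Fund — status part-time ✓; site Austin ✗ (not Hamburg) → not eligible.
Health Insurance — service 1149 days ≥ 1 year (≈365 days) ✓; age 45 ≥ 21 ✓; rating 4 ≥ 4 ✓; not enrolled in 401(k) Company Match ✗ → not eligible.
Unlimited PTO Program — service 1149 days ≥ 2 months (≈60 days) ✓; age 45 ≥ 21 ✓; grade Band 6 ≥ Band 2 ✓ → eligible.
Legal Services Plan — status part-time ✓; service 1149 days ≥ 2 months (≈60 days) ✓; grade Band 6 ≥ Band 4 ✓; age 45 ≥ 25 ✓; rating 4 ≥ 4 ✓ → eligible.
Caregiver Leave — status part-time ✓; service 1149 days ≥ 60 days ✓; 30 hrs/wk ≥ 24 ✓ → eligible.
Life Insurance — status part-time ✗ (requires full-time or temporary) → not eligible.
Long-Term Disability — service 1149 days ≥ 45 days ✓; grade Band 6 ≥ Band 5 ✓; age 45 ≥ 25 ✓; 30 hrs/wk ≥ 15 ✓; rating 4 ≥ 2 ✓ → eligible.

Unlimited PTO Program, Legal Services Plan, Caregiver Leave, Long-Term Disability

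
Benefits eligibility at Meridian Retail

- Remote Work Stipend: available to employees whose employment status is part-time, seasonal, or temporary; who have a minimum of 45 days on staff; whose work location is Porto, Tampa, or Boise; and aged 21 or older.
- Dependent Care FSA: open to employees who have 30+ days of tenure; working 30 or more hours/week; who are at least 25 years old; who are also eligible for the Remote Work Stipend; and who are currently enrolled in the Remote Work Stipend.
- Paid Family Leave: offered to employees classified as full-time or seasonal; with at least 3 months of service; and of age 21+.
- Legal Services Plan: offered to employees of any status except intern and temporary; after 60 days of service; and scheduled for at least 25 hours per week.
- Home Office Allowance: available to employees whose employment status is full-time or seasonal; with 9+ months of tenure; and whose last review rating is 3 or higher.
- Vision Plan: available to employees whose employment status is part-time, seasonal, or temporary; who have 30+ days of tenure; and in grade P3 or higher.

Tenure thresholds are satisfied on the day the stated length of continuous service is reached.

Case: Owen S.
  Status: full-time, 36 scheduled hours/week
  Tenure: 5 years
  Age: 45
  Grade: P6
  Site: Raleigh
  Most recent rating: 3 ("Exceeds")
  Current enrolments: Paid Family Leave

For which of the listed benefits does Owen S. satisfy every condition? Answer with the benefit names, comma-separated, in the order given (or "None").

Paid Family Leave, Legal Services Plan, Home Office Allowance

Remote Work Stipend — status full-time ✗ (requires part-time, seasonal, or temporary) → not eligible.
Dependent Care FSA — service 5 years ≥ 30 days ✓; 36 hrs/wk ≥ 30 ✓; age 45 ≥ 25 ✓; not eligible for Remote Work Stipend ✗ → not eligible.
Paid Family Leave — status full-time ✓; service 5 years ≥ 3 months (≈90 days) ✓; age 45 ≥ 21 ✓ → eligible.
Legal Services Plan — status full-time ✓ (not excluded); service 5 years ≥ 60 days ✓; 36 hrs/wk ≥ 25 ✓ → eligible.
Home Office Allowance — status full-time ✓; service 5 years ≥ 9 months (≈270 days) ✓; rating 3 ≥ 3 ✓ → eligible.
Vision Plan — status full-time ✗ (requires part-time, seasonal, or temporary) → not eligible.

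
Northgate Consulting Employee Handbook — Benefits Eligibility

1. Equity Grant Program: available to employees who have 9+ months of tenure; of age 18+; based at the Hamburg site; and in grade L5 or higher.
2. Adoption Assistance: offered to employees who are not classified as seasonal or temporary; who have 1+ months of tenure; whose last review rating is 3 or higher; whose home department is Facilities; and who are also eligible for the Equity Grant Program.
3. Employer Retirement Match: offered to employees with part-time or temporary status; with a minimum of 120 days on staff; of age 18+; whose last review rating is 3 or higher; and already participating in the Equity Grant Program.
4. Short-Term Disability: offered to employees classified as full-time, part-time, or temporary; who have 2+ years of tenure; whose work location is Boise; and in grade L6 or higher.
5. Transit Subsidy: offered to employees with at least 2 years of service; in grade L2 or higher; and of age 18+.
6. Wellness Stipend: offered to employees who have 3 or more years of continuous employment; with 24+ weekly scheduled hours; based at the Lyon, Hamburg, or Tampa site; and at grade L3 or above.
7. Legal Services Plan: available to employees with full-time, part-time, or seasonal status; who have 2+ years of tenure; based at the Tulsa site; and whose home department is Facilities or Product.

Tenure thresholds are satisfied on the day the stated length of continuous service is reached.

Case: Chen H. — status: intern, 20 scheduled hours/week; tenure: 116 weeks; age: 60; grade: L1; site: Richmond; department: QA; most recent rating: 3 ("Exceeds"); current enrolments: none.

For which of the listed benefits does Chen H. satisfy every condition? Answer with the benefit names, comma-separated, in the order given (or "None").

None

Equity Grant Program — service 116 weeks ≥ 9 months (≈270 days) ✓; age 60 ≥ 18 ✓; site Richmond ✗ (not Hamburg) → not eligible.
Adoption Assistance — status intern ✓ (not excluded); service 116 weeks ≥ 1 month (≈30 days) ✓; rating 3 ≥ 3 ✓; dept QA ✗ → not eligible.
Employer Retirement Match — status intern ✗ (requires part-time or temporary) → not eligible.
Short-Term Disability — status intern ✗ (requires full-time, part-time, or temporary) → not eligible.
Transit Subsidy — service 116 weeks ≥ 2 years (≈730 days) ✓; grade L1 < L2 ✗ → not eligible.
Wellness Stipend — service 116 weeks < 3 years (≈1095 days) ✗ → not eligible.
Legal Services Plan — status intern ✗ (requires full-time, part-time, or seasonal) → not eligible.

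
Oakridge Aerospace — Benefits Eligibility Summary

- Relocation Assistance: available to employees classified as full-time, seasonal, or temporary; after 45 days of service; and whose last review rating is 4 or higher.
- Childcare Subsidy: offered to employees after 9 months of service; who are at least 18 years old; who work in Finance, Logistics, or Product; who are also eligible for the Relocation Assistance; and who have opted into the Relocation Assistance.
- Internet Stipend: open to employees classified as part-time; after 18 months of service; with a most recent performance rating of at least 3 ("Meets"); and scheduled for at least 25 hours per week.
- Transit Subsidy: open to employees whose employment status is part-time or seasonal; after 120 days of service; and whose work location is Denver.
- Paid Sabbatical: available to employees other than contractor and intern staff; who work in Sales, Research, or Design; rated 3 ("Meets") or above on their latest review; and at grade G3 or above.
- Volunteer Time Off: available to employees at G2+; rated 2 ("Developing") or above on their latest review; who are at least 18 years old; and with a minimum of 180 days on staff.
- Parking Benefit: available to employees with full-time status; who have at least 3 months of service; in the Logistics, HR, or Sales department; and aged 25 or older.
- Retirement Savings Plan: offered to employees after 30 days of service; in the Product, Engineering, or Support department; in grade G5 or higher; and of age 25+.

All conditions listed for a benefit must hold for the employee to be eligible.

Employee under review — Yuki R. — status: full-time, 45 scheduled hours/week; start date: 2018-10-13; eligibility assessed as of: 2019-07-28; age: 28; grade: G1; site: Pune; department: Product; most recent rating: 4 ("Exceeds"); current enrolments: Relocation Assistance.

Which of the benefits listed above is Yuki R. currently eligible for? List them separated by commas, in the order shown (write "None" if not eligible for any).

Service from 2018-10-13 to 2019-07-28: 288 days.
Relocation Assistance — status full-time ✓; service 288 days ≥ 45 days ✓; rating 4 ≥ 4 ✓ → eligible.
Childcare Subsidy — service 288 days ≥ 9 months (≈270 days) ✓; age 28 ≥ 18 ✓; dept Product ✓; eligible for Relocation Assistance ✓; enrolled in Relocation Assistance ✓ → eligible.
Internet Stipend — status full-time ✗ (requires part-time) → not eligible.
Transit Subsidy — status full-time ✗ (requires part-time or seasonal) → not eligible.
Paid Sabbatical — status full-time ✓ (not excluded); dept Product ✗ → not eligible.
Volunteer Time Off — grade G1 < G2 ✗ → not eligible.
Parking Benefit — status full-time ✓; service 288 days ≥ 3 months (≈90 days) ✓; dept Product ✗ → not eligible.
Retirement Savings Plan — service 288 days ≥ 30 days ✓; dept Product ✓; grade G1 < G5 ✗ → not eligible.

Relocation Assistance, Childcare Subsidy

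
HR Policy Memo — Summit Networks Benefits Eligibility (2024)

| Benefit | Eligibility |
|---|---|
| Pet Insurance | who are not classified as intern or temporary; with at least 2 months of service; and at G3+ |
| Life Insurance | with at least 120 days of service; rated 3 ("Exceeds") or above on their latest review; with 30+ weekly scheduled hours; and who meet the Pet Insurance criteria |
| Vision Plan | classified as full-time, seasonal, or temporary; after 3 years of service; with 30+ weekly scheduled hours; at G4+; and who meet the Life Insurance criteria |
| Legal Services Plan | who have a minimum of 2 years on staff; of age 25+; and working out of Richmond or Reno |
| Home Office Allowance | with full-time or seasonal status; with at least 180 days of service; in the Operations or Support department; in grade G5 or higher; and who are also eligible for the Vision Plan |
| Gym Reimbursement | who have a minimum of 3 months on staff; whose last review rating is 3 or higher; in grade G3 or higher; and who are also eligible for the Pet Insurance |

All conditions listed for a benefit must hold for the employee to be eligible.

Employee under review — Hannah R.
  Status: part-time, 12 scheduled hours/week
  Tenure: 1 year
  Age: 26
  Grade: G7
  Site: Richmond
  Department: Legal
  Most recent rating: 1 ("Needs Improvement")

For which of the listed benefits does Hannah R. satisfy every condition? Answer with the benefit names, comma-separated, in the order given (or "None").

Pet Insurance

Pet Insurance — status part-time ✓ (not excluded); service 1 year ≥ 2 months (≈60 days) ✓; grade G7 ≥ G3 ✓ → eligible.
Life Insurance — service 1 year ≥ 120 days ✓; rating 1 < 3 ✗ → not eligible.
Vision Plan — status part-time ✗ (requires full-time, seasonal, or temporary) → not eligible.
Legal Services Plan — service 1 year < 2 years ✗ → not eligible.
Home Office Allowance — status part-time ✗ (requires full-time or seasonal) → not eligible.
Gym Reimbursement — service 1 year ≥ 3 months (≈90 days) ✓; rating 1 < 3 ✗ → not eligible.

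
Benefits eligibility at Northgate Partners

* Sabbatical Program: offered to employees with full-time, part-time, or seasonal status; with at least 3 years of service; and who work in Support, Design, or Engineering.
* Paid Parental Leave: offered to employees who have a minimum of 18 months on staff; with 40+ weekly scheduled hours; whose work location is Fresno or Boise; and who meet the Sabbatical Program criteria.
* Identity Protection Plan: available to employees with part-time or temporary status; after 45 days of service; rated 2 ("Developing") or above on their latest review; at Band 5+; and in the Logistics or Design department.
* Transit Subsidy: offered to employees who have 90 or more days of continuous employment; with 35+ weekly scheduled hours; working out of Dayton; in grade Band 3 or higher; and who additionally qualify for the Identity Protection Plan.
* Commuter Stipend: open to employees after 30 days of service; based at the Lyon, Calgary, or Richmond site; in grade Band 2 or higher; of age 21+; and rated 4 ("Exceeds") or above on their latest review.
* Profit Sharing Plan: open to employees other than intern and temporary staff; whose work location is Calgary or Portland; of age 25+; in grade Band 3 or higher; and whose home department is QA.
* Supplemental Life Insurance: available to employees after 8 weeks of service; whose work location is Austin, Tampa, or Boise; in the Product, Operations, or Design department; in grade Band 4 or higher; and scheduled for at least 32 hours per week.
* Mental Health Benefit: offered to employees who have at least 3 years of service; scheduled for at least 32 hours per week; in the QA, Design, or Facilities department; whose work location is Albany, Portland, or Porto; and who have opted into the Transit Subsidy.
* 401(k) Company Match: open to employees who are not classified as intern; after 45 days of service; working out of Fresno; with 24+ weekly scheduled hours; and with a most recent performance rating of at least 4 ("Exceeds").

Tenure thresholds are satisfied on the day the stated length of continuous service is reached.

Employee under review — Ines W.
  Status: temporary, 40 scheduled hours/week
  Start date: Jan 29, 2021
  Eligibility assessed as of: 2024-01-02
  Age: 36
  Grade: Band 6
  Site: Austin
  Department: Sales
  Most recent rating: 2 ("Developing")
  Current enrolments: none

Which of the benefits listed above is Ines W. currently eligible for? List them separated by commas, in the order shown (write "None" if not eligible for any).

None

Service from Jan 29, 2021 to 2024-01-02: 1068 days.
Sabbatical Program — status temporary ✗ (requires full-time, part-time, or seasonal) → not eligible.
Paid Parental Leave — service 1068 days ≥ 18 months (≈540 days) ✓; 40 hrs/wk ≥ 40 ✓; site Austin ✗ (not Fresno or Boise) → not eligible.
Identity Protection Plan — status temporary ✓; service 1068 days ≥ 45 days ✓; rating 2 ≥ 2 ✓; grade Band 6 ≥ Band 5 ✓; dept Sales ✗ → not eligible.
Transit Subsidy — service 1068 days ≥ 90 days ✓; 40 hrs/wk ≥ 35 ✓; site Austin ✗ (not Dayton) → not eligible.
Commuter Stipend — service 1068 days ≥ 30 days ✓; site Austin ✗ (not Lyon, Calgary, or Richmond) → not eligible.
Profit Sharing Plan — status temporary ✗ (excluded) → not eligible.
Supplemental Life Insurance — service 1068 days ≥ 8 weeks (≈56 days) ✓; site Austin ✓; dept Sales ✗ → not eligible.
Mental Health Benefit — service 1068 days < 3 years (≈1095 days) ✗ → not eligible.
401(k) Company Match — status temporary ✓ (not excluded); service 1068 days ≥ 45 days ✓; site Austin ✗ (not Fresno) → not eligible.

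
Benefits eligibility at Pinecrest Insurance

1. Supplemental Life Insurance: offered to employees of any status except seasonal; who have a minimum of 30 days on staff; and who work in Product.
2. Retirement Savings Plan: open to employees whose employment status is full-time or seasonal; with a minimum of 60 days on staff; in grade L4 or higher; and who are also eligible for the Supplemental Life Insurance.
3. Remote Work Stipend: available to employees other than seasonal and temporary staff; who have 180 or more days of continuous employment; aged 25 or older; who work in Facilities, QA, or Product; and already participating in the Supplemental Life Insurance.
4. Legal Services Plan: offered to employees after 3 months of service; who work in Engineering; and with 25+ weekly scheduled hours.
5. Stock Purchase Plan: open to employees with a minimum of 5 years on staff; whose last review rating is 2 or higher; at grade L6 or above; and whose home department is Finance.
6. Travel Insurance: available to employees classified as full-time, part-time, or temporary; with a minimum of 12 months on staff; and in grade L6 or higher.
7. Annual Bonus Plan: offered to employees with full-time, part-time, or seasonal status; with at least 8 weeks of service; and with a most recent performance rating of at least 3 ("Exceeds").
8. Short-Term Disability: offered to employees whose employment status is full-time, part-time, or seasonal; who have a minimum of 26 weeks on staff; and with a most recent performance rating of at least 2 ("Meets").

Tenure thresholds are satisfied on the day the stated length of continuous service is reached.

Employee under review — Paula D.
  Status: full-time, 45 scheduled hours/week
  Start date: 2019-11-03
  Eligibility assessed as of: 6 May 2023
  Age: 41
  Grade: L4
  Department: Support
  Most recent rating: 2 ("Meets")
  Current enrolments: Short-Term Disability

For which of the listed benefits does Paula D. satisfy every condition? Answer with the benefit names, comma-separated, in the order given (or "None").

Service from 2019-11-03 to 6 May 2023: 1280 days.
Supplemental Life Insurance — status full-time ✓ (not excluded); service 1280 days ≥ 30 days ✓; dept Support ✗ → not eligible.
Retirement Savings Plan — status full-time ✓; service 1280 days ≥ 60 days ✓; grade L4 ≥ L4 ✓; not eligible for Supplemental Life Insurance ✗ → not eligible.
Remote Work Stipend — status full-time ✓ (not excluded); service 1280 days ≥ 180 days ✓; age 41 ≥ 25 ✓; dept Support ✗ → not eligible.
Legal Services Plan — service 1280 days ≥ 3 months (≈90 days) ✓; dept Support ✗ → not eligible.
Stock Purchase Plan — service 1280 days < 5 years (≈1825 days) ✗ → not eligible.
Travel Insurance — status full-time ✓; service 1280 days ≥ 12 months (≈360 days) ✓; grade L4 < L6 ✗ → not eligible.
Annual Bonus Plan — status full-time ✓; service 1280 days ≥ 8 weeks (≈56 days) ✓; rating 2 < 3 ✗ → not eligible.
Short-Term Disability — status full-time ✓; service 1280 days ≥ 26 weeks (≈182 days) ✓; rating 2 ≥ 2 ✓ → eligible.

Short-Term Disability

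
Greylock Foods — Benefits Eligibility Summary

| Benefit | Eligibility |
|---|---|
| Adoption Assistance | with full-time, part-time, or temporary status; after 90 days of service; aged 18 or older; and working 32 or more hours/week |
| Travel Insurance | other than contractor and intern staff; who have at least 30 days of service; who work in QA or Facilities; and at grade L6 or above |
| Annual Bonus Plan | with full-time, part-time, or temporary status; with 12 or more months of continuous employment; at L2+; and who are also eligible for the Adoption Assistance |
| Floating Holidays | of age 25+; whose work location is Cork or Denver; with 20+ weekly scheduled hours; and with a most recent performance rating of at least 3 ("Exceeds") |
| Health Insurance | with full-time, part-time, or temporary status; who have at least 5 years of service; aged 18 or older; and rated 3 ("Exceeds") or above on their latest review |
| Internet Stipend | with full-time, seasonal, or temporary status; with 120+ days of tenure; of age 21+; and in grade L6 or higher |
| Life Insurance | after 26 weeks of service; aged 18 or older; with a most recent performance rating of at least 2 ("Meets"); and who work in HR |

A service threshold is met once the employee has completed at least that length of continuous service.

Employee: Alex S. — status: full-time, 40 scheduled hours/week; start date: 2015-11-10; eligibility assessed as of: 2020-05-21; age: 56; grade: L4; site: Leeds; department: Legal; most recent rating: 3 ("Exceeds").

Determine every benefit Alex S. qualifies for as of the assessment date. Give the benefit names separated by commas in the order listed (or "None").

Service from 2015-11-10 to 2020-05-21: 1654 days.
Adoption Assistance — status full-time ✓; service 1654 days ≥ 90 days ✓; age 56 ≥ 18 ✓; 40 hrs/wk ≥ 32 ✓ → eligible.
Travel Insurance — status full-time ✓ (not excluded); service 1654 days ≥ 30 days ✓; dept Legal ✗ → not eligible.
Annual Bonus Plan — status full-time ✓; service 1654 days ≥ 12 months (≈360 days) ✓; grade L4 ≥ L2 ✓; eligible for Adoption Assistance ✓ → eligible.
Floating Holidays — age 56 ≥ 25 ✓; site Leeds ✗ (not Cork or Denver) → not eligible.
Health Insurance — status full-time ✓; service 1654 days < 5 years (≈1825 days) ✗ → not eligible.
Internet Stipend — status full-time ✓; service 1654 days ≥ 120 days ✓; age 56 ≥ 21 ✓; grade L4 < L6 ✗ → not eligible.
Life Insurance — service 1654 days ≥ 26 weeks (≈182 days) ✓; age 56 ≥ 18 ✓; rating 3 ≥ 2 ✓; dept Legal ✗ → not eligible.

Adoption Assistance, Annual Bonus Plan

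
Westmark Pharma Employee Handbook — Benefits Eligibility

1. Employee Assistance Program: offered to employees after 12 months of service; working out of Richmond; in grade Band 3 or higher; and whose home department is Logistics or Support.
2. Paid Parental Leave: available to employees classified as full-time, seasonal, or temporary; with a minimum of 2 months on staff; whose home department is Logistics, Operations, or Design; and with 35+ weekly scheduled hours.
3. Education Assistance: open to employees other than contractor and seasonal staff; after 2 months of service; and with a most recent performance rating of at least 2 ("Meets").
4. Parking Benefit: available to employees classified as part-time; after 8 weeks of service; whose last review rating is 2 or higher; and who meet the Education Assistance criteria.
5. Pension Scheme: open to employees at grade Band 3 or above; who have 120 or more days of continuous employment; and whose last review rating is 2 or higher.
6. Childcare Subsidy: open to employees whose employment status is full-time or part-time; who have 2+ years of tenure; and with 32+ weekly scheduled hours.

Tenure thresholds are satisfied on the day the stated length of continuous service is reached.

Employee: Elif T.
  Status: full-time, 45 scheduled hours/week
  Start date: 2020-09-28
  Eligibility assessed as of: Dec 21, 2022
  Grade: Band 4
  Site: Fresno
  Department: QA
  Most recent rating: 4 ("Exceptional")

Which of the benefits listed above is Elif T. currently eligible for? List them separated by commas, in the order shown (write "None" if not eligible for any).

Education Assistance, Pension Scheme, Childcare Subsidy

Service from 2020-09-28 to Dec 21, 2022: 814 days.
Employee Assistance Program — service 814 days ≥ 12 months (≈360 days) ✓; site Fresno ✗ (not Richmond) → not eligible.
Paid Parental Leave — status full-time ✓; service 814 days ≥ 2 months (≈60 days) ✓; dept QA ✗ → not eligible.
Education Assistance — status full-time ✓ (not excluded); service 814 days ≥ 2 months (≈60 days) ✓; rating 4 ≥ 2 ✓ → eligible.
Parking Benefit — status full-time ✗ (requires part-time) → not eligible.
Pension Scheme — grade Band 4 ≥ Band 3 ✓; service 814 days ≥ 120 days ✓; rating 4 ≥ 2 ✓ → eligible.
Childcare Subsidy — status full-time ✓; service 814 days ≥ 2 years (≈730 days) ✓; 45 hrs/wk ≥ 32 ✓ → eligible.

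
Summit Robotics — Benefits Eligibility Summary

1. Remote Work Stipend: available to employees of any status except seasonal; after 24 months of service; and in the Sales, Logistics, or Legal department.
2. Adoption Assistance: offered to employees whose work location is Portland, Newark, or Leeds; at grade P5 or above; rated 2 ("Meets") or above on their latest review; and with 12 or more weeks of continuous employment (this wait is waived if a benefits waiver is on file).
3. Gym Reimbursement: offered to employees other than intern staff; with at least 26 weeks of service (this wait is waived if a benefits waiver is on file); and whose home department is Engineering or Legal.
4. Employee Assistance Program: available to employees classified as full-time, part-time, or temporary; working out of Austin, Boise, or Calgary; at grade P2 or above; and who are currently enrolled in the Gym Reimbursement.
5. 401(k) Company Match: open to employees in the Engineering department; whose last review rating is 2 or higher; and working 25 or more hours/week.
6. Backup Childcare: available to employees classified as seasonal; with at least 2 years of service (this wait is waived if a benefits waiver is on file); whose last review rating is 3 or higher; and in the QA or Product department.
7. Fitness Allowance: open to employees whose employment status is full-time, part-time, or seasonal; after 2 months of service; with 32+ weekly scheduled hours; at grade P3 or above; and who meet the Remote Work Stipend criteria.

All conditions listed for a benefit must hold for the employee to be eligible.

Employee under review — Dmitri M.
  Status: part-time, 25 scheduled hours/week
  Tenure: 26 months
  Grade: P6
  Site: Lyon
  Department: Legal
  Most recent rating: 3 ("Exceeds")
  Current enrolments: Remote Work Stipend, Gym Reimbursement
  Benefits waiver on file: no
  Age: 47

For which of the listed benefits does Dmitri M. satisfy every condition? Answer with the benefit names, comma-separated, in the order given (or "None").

Remote Work Stipend — status part-time ✓ (not excluded); service 26 months ≥ 24 months ✓; dept Legal ✓ → eligible.
Adoption Assistance — site Lyon ✗ (not Portland, Newark, or Leeds) → not eligible.
Gym Reimbursement — status part-time ✓ (not excluded); no waiver, service 26 months ≥ 26 weeks (≈182 days) ✓; dept Legal ✓ → eligible.
Employee Assistance Program — status part-time ✓; site Lyon ✗ (not Austin, Boise, or Calgary) → not eligible.
401(k) Company Match — dept Legal ✗ → not eligible.
Backup Childcare — status part-time ✗ (requires seasonal) → not eligible.
Fitness Allowance — status part-time ✓; service 26 months ≥ 2 months ✓; 25 hrs/wk < 32 ✗ → not eligible.

Remote Work Stipend, Gym Reimbursement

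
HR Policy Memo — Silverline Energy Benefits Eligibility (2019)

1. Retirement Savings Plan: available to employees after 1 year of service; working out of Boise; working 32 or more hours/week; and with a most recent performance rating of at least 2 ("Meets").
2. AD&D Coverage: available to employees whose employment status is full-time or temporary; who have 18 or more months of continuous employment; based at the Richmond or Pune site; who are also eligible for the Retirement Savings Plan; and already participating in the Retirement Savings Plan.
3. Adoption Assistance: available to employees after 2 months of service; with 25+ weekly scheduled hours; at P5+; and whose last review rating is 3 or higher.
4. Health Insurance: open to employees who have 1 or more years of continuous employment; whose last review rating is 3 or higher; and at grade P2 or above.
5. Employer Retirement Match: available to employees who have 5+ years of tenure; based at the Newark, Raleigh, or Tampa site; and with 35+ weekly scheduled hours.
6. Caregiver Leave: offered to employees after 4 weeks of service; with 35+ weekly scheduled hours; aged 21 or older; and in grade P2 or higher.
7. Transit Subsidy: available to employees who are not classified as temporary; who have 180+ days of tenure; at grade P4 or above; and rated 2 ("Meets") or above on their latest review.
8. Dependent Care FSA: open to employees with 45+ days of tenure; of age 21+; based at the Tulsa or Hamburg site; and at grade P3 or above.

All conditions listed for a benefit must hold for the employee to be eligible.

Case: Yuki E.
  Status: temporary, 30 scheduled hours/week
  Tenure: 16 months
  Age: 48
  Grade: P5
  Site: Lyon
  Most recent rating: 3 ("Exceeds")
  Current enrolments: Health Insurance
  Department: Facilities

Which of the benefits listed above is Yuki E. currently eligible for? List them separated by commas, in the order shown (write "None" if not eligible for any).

Adoption Assistance, Health Insurance

Retirement Savings Plan — service 16 months ≥ 1 year (≈365 days) ✓; site Lyon ✗ (not Boise) → not eligible.
AD&D Coverage — status temporary ✓; service 16 months < 18 months ✗ → not eligible.
Adoption Assistance — service 16 months ≥ 2 months ✓; 30 hrs/wk ≥ 25 ✓; grade P5 ≥ P5 ✓; rating 3 ≥ 3 ✓ → eligible.
Health Insurance — service 16 months ≥ 1 year (≈365 days) ✓; rating 3 ≥ 3 ✓; grade P5 ≥ P2 ✓ → eligible.
Employer Retirement Match — service 16 months < 5 years (≈1825 days) ✗ → not eligible.
Caregiver Leave — service 16 months ≥ 4 weeks (≈28 days) ✓; 30 hrs/wk < 35 ✗ → not eligible.
Transit Subsidy — status temporary ✗ (excluded) → not eligible.
Dependent Care FSA — service 16 months ≥ 45 days ✓; age 48 ≥ 21 ✓; site Lyon ✗ (not Tulsa or Hamburg) → not eligible.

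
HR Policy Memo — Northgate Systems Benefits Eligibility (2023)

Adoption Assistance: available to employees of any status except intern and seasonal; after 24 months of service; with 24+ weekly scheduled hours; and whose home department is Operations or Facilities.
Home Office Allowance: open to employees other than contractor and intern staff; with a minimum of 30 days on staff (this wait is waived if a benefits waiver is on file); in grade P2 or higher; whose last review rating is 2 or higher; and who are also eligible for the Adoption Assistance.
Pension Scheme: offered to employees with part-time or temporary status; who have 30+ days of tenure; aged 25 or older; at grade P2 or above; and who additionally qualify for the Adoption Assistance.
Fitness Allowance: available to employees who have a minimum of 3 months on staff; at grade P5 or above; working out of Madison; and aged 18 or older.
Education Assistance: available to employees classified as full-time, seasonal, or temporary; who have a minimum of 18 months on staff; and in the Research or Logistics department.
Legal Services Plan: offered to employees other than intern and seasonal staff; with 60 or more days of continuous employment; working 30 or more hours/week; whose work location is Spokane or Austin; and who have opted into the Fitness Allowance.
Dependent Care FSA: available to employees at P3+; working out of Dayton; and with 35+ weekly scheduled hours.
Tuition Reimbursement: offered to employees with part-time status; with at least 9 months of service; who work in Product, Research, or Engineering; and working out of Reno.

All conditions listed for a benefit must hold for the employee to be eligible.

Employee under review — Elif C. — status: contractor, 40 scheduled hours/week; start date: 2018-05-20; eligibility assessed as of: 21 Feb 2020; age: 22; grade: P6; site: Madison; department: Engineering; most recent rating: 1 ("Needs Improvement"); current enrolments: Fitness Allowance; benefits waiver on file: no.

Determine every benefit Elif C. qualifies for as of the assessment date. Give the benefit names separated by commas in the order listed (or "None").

Service from 2018-05-20 to 21 Feb 2020: 642 days.
Adoption Assistance — status contractor ✓ (not excluded); service 642 days < 24 months (≈720 days) ✗ → not eligible.
Home Office Allowance — status contractor ✗ (excluded) → not eligible.
Pension Scheme — status contractor ✗ (requires part-time or temporary) → not eligible.
Fitness Allowance — service 642 days ≥ 3 months (≈90 days) ✓; grade P6 ≥ P5 ✓; site Madison ✓; age 22 ≥ 18 ✓ → eligible.
Education Assistance — status contractor ✗ (requires full-time, seasonal, or temporary) → not eligible.
Legal Services Plan — status contractor ✓ (not excluded); service 642 days ≥ 60 days ✓; 40 hrs/wk ≥ 30 ✓; site Madison ✗ (not Spokane or Austin) → not eligible.
Dependent Care FSA — grade P6 ≥ P3 ✓; site Madison ✗ (not Dayton) → not eligible.
Tuition Reimbursement — status contractor ✗ (requires part-time) → not eligible.

Fitness Allowance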